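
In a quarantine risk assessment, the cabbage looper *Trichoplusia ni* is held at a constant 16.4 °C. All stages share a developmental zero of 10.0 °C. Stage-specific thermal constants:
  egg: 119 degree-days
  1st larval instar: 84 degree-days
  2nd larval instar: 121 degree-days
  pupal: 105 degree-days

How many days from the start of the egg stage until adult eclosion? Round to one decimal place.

67.0 days

Daily accumulation at 16.4 °C = 16.4 − 10.0 = 6.4 DD/day.
Total K = 119 + 84 + 121 + 105 = 429 DD.
Total duration = 429 / 6.4 = 67.031 ≈ 67.0 days.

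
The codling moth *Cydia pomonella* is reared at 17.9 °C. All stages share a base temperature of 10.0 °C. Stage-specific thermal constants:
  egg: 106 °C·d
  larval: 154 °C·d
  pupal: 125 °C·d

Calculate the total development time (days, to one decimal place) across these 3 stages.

Daily accumulation at 17.9 °C = 17.9 − 10.0 = 7.9 DD/day.
Total K = 106 + 154 + 125 = 385 DD.
Total duration = 385 / 7.9 = 48.734 ≈ 48.7 days.

48.7 days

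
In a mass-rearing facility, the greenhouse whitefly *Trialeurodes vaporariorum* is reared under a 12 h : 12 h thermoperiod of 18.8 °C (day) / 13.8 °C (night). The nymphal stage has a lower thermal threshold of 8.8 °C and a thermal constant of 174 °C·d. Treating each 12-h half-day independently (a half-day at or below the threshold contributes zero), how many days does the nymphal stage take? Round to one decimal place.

23.2 days

Day half: max(0, 18.8 − 8.8) × 0.5 = 10.0 × 0.5 = 5.00 DD.
Night half: max(0, 13.8 − 8.8) × 0.5 = 5.0 × 0.5 = 2.50 DD.
Per 24 h: 7.50 DD/day.
Duration = 174 / 7.50 = 23.200 ≈ 23.2 days.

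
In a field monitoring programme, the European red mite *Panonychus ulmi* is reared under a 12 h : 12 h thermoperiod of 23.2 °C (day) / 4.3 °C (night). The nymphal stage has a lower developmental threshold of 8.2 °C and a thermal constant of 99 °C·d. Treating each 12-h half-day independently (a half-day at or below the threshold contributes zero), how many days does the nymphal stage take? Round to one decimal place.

13.2 days

Day half: max(0, 23.2 − 8.2) × 0.5 = 15.0 × 0.5 = 7.50 DD.
Night half: max(0, 4.3 − 8.2) × 0.5 = 0.0 × 0.5 = 0.00 DD.
Per 24 h: 7.50 DD/day.
Duration = 99 / 7.50 = 13.200 ≈ 13.2 days.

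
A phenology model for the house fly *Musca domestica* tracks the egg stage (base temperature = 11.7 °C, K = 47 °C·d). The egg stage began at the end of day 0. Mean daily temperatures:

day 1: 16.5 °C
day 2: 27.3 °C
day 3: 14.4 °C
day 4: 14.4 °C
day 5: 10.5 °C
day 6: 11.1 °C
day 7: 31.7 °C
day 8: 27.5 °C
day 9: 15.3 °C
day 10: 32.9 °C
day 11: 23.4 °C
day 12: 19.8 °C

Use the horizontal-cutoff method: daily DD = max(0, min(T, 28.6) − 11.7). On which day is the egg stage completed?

day 8

Daily DD above 11.7 °C (capped at 16.9): 4.8, 15.6, 2.7, 2.7, 0.0, 0.0, 16.9, 15.8, 3.6, 16.9, 11.7, 8.1.
Cumulative: 4.8, 20.4, 23.1, 25.8, 25.8, 25.8, 42.7, 58.5, 62.1, 79.0, 90.7, 98.8.
The total first reaches 47 DD on day 8.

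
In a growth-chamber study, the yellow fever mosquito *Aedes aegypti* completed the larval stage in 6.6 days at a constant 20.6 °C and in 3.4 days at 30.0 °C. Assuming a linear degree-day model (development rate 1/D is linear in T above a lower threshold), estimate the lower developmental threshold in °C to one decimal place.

Under the model K = D·(T − T_b), so D₁·(T₁ − T_b) = D₂·(T₂ − T_b).
6.6·(20.6 − T_b) = 3.4·(30.0 − T_b)
T_b = (6.6·20.6 − 3.4·30.0) / (6.6 − 3.4) = 33.96 / 3.2 = 10.613 °C ≈ 10.6 °C.

10.6 °C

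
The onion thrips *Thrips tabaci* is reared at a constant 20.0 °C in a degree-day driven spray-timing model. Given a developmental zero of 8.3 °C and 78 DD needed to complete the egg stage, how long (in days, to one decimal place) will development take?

Daily accumulation = 20.0 − 8.3 = 11.7 DD/day.
Duration = 78 / 11.7 = 6.667 ≈ 6.7 days.

6.7 days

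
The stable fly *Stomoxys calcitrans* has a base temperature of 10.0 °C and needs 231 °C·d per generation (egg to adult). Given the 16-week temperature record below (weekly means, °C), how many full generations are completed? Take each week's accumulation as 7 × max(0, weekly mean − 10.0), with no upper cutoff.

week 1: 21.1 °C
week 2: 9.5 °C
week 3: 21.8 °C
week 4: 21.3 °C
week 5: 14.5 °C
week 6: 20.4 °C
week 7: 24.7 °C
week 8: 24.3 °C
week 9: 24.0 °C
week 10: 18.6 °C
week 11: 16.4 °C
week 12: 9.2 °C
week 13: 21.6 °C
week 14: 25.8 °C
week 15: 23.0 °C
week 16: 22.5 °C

4 generations

Weekly DD (7 × max(0, T̄ − 10.0)): 77.7, 0.0, 82.6, 79.1, 31.5, 72.8, 102.9, 100.1, 98.0, 60.2, 44.8, 0.0, 81.2, 110.6, 91.0, 87.5.
Season total = 1120.0 DD.
Complete generations = ⌊1120.0 / 231⌋ = 4.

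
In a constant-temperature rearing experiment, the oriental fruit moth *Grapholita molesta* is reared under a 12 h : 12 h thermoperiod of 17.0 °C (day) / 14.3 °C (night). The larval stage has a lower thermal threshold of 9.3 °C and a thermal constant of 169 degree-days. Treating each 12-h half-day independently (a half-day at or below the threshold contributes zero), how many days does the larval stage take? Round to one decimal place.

Day half: max(0, 17.0 − 9.3) × 0.5 = 7.7 × 0.5 = 3.85 DD.
Night half: max(0, 14.3 − 9.3) × 0.5 = 5.0 × 0.5 = 2.50 DD.
Per 24 h: 6.35 DD/day.
Duration = 169 / 6.35 = 26.614 ≈ 26.6 days.

26.6 days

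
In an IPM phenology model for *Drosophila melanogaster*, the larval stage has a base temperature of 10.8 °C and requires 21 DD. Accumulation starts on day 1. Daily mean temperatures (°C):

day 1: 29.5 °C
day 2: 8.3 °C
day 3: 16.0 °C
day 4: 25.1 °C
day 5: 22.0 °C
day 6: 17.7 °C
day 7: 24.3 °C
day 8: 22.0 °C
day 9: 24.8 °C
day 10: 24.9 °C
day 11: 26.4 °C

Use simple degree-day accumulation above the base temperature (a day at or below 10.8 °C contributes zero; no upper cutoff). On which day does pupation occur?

Daily DD above 10.8 °C: 18.7, 0.0, 5.2, 14.3, 11.2, 6.9, 13.5, 11.2, 14.0, 14.1, 15.6.
Cumulative: 18.7, 18.7, 23.9, 38.2, 49.4, 56.3, 69.8, 81.0, 95.0, 109.1, 124.7.
The total first reaches 21 DD on day 3.

day 3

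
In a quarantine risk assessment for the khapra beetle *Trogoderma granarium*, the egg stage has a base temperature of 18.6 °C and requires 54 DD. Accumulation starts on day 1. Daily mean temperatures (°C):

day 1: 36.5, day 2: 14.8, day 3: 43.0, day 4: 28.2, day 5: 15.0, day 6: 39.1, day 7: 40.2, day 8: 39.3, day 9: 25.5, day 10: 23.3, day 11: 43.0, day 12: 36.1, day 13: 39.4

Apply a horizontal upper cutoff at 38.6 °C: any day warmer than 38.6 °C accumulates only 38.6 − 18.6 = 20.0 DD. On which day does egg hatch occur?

Daily DD above 18.6 °C (capped at 20.0): 17.9, 0.0, 20.0, 9.6, 0.0, 20.0, 20.0, 20.0, 6.9, 4.7, 20.0, 17.5, 20.0.
Cumulative: 17.9, 17.9, 37.9, 47.5, 47.5, 67.5, 87.5, 107.5, 114.4, 119.1, 139.1, 156.6, 176.6.
The total first reaches 54 DD on day 6.

day 6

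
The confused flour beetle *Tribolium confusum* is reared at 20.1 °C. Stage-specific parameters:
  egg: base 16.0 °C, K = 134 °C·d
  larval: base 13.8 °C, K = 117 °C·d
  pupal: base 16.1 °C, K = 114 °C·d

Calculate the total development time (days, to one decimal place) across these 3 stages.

egg: 134 / (20.1 − 16.0) = 134 / 4.1 = 32.683 d.
larval: 117 / (20.1 − 13.8) = 117 / 6.3 = 18.571 d.
pupal: 114 / (20.1 − 16.1) = 114 / 4.0 = 28.500 d.
Sum = 79.754 ≈ 79.8 days.

79.8 days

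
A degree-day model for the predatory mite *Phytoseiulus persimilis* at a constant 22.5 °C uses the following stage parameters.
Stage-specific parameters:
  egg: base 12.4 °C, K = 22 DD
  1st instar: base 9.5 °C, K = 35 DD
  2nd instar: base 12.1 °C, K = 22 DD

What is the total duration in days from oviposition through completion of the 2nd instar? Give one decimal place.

7.0 days

egg: 22 / (22.5 − 12.4) = 22 / 10.1 = 2.178 d.
1st instar: 35 / (22.5 − 9.5) = 35 / 13.0 = 2.692 d.
2nd instar: 22 / (22.5 − 12.1) = 22 / 10.4 = 2.115 d.
Sum = 6.986 ≈ 7.0 days.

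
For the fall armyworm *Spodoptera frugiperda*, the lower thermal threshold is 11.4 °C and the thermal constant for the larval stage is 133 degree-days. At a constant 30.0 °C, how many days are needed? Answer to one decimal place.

7.2 days

Daily accumulation = 30.0 − 11.4 = 18.6 DD/day.
Duration = 133 / 18.6 = 7.151 ≈ 7.2 days.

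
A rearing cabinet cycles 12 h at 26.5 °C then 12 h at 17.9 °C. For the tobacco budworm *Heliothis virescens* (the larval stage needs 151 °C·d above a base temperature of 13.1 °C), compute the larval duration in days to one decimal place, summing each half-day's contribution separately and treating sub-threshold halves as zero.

Day half: max(0, 26.5 − 13.1) × 0.5 = 13.4 × 0.5 = 6.70 DD.
Night half: max(0, 17.9 − 13.1) × 0.5 = 4.8 × 0.5 = 2.40 DD.
Per 24 h: 9.10 DD/day.
Duration = 151 / 9.10 = 16.593 ≈ 16.6 days.

16.6 days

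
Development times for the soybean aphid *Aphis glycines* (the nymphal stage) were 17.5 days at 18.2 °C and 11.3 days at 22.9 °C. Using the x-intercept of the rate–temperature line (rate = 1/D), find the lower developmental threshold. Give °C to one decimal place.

9.6 °C

Under the model K = D·(T − T_b), so D₁·(T₁ − T_b) = D₂·(T₂ − T_b).
17.5·(18.2 − T_b) = 11.3·(22.9 − T_b)
T_b = (17.5·18.2 − 11.3·22.9) / (17.5 − 11.3) = 59.73 / 6.2 = 9.634 °C ≈ 9.6 °C.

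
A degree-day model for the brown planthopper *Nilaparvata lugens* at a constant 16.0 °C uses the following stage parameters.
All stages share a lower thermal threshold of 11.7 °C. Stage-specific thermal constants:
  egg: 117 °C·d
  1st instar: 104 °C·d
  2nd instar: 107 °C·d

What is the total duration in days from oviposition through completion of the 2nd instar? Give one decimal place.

76.3 days

Daily accumulation at 16.0 °C = 16.0 − 11.7 = 4.3 DD/day.
Total K = 117 + 104 + 107 = 328 DD.
Total duration = 328 / 4.3 = 76.279 ≈ 76.3 days.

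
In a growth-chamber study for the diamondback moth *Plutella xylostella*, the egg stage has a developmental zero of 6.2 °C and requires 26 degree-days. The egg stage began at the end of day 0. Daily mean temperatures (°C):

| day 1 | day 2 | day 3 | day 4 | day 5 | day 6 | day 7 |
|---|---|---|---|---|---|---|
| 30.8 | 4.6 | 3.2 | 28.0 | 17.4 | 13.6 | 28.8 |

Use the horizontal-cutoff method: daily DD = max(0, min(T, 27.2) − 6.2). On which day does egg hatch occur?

Daily DD above 6.2 °C (capped at 21.0): 21.0, 0.0, 0.0, 21.0, 11.2, 7.4, 21.0.
Cumulative: 21.0, 21.0, 21.0, 42.0, 53.2, 60.6, 81.6.
The total first reaches 26 DD on day 4.

day 4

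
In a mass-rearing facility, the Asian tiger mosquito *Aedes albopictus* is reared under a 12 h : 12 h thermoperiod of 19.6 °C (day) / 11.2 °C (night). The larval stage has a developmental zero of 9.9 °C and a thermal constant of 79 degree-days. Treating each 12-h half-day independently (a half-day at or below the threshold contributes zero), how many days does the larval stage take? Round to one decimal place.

14.4 days

Day half: max(0, 19.6 − 9.9) × 0.5 = 9.7 × 0.5 = 4.85 DD.
Night half: max(0, 11.2 − 9.9) × 0.5 = 1.3 × 0.5 = 0.65 DD.
Per 24 h: 5.50 DD/day.
Duration = 79 / 5.50 = 14.364 ≈ 14.4 days.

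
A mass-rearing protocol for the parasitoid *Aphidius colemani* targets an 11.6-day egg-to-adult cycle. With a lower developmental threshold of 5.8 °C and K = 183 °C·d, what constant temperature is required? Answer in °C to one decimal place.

Required daily accumulation = 183 / 11.6 = 15.776 DD/day.
T = T_base + 15.776 = 5.8 + 15.776 = 21.576 ≈ 21.6 °C.

21.6 °C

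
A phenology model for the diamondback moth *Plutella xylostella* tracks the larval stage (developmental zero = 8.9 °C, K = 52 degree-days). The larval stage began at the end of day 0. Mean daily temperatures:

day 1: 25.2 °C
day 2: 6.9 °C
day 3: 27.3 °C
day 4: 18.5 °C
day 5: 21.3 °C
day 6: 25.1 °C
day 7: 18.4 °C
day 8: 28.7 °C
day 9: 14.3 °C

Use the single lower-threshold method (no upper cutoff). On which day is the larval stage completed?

day 5

Daily DD above 8.9 °C: 16.3, 0.0, 18.4, 9.6, 12.4, 16.2, 9.5, 19.8, 5.4.
Cumulative: 16.3, 16.3, 34.7, 44.3, 56.7, 72.9, 82.4, 102.2, 107.6.
The total first reaches 52 DD on day 5.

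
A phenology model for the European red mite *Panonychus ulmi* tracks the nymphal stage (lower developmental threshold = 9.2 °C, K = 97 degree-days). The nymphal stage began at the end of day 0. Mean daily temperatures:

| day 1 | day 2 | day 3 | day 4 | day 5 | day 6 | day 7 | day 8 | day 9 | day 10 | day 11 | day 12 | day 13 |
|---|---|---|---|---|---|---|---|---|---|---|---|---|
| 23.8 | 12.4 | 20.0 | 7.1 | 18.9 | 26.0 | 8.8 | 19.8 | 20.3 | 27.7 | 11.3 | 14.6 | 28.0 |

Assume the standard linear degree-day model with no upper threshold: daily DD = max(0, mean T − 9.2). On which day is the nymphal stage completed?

Daily DD above 9.2 °C: 14.6, 3.2, 10.8, 0.0, 9.7, 16.8, 0.0, 10.6, 11.1, 18.5, 2.1, 5.4, 18.8.
Cumulative: 14.6, 17.8, 28.6, 28.6, 38.3, 55.1, 55.1, 65.7, 76.8, 95.3, 97.4, 102.8, 121.6.
The total first reaches 97 DD on day 11.

day 11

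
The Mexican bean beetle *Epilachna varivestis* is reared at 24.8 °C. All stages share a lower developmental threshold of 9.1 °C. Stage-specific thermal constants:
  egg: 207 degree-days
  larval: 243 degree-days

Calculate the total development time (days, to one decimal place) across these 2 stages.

Daily accumulation at 24.8 °C = 24.8 − 9.1 = 15.7 DD/day.
Total K = 207 + 243 = 450 DD.
Total duration = 450 / 15.7 = 28.662 ≈ 28.7 days.

28.7 days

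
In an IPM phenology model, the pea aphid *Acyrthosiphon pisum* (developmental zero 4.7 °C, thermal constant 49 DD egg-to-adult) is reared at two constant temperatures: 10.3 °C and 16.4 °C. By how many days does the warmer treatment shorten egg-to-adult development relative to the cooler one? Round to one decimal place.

4.6 days

At 10.3 °C: 49 / (10.3 − 4.7) = 49 / 5.6 = 8.750 d.
At 16.4 °C: 49 / (16.4 − 4.7) = 49 / 11.7 = 4.188 d.
Difference = |8.750 − 4.188| = 4.562 ≈ 4.6 days.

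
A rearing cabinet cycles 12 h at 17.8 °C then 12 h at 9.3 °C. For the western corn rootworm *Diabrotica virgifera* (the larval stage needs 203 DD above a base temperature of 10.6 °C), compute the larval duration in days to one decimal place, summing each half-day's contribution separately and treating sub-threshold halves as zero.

56.4 days

Day half: max(0, 17.8 − 10.6) × 0.5 = 7.2 × 0.5 = 3.60 DD.
Night half: max(0, 9.3 − 10.6) × 0.5 = 0.0 × 0.5 = 0.00 DD.
Per 24 h: 3.60 DD/day.
Duration = 203 / 3.60 = 56.389 ≈ 56.4 days.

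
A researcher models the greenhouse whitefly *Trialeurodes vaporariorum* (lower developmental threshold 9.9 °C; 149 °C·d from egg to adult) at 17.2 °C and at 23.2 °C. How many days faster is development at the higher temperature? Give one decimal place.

9.2 days

At 17.2 °C: 149 / (17.2 − 9.9) = 149 / 7.3 = 20.411 d.
At 23.2 °C: 149 / (23.2 − 9.9) = 149 / 13.3 = 11.203 d.
Difference = |20.411 − 11.203| = 9.208 ≈ 9.2 days.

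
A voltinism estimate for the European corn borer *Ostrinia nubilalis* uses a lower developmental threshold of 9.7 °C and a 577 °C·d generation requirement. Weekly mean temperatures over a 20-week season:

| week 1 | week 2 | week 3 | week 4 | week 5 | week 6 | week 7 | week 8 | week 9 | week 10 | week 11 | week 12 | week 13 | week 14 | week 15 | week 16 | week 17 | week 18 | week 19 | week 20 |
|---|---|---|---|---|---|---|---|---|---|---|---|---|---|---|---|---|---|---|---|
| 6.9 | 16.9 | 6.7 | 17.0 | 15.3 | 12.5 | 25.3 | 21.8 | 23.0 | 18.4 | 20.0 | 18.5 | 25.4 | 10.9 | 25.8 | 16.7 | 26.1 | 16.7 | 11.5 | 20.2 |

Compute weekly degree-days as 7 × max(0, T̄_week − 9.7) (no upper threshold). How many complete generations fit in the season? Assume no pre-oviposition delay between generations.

2 generations

Weekly DD (7 × max(0, T̄ − 9.7)): 0.0, 50.4, 0.0, 51.1, 39.2, 19.6, 109.2, 84.7, 93.1, 60.9, 72.1, 61.6, 109.9, 8.4, 112.7, 49.0, 114.8, 49.0, 12.6, 73.5.
Season total = 1171.8 DD.
Complete generations = ⌊1171.8 / 577⌋ = 2.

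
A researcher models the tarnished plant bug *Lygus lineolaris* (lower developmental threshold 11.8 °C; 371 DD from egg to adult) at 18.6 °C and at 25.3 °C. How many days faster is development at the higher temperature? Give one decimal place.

27.1 days

At 18.6 °C: 371 / (18.6 − 11.8) = 371 / 6.8 = 54.559 d.
At 25.3 °C: 371 / (25.3 − 11.8) = 371 / 13.5 = 27.481 d.
Difference = |54.559 − 27.481| = 27.077 ≈ 27.1 days.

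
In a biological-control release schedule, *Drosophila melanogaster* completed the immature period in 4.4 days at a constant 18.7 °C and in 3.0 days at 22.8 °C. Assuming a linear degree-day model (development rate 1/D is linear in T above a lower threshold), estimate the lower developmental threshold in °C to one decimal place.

9.9 °C

Linear rate model ⇒ the product D·(T − T_b) is constant across temperatures.
4.4·(18.7 − T_b) = 3.0·(22.8 − T_b)
T_b = (4.4·18.7 − 3.0·22.8) / (4.4 − 3.0) = 13.88 / 1.4 = 9.914 °C ≈ 9.9 °C.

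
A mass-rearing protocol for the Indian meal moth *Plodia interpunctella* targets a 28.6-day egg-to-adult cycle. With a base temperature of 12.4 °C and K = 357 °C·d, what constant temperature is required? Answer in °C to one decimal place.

Required daily accumulation = 357 / 28.6 = 12.483 DD/day.
T = T_base + 12.483 = 12.4 + 12.483 = 24.883 ≈ 24.9 °C.

24.9 °C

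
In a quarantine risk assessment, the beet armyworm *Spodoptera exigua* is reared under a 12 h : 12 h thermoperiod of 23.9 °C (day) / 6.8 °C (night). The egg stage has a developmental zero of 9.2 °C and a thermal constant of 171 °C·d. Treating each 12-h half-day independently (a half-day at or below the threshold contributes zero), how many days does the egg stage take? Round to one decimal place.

23.3 days

Day half: max(0, 23.9 − 9.2) × 0.5 = 14.7 × 0.5 = 7.35 DD.
Night half: max(0, 6.8 − 9.2) × 0.5 = 0.0 × 0.5 = 0.00 DD.
Per 24 h: 7.35 DD/day.
Duration = 171 / 7.35 = 23.265 ≈ 23.3 days.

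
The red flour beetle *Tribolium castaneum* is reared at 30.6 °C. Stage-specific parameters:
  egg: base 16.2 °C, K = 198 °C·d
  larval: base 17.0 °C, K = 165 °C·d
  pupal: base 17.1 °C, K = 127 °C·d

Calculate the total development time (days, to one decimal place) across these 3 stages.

egg: 198 / (30.6 − 16.2) = 198 / 14.4 = 13.750 d.
larval: 165 / (30.6 − 17.0) = 165 / 13.6 = 12.132 d.
pupal: 127 / (30.6 − 17.1) = 127 / 13.5 = 9.407 d.
Sum = 35.290 ≈ 35.3 days.

35.3 days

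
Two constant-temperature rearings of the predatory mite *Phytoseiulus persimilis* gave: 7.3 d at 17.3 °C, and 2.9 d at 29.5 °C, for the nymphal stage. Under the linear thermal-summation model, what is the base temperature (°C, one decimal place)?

9.3 °C

Under the model K = D·(T − T_b), so D₁·(T₁ − T_b) = D₂·(T₂ − T_b).
7.3·(17.3 − T_b) = 2.9·(29.5 − T_b)
T_b = (7.3·17.3 − 2.9·29.5) / (7.3 − 2.9) = 40.74 / 4.4 = 9.259 °C ≈ 9.3 °C.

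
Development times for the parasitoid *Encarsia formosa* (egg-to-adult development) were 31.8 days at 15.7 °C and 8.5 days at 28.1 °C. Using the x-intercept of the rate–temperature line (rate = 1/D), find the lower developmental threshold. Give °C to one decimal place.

11.2 °C

Equal thermal constants: D₁(T₁ − T_b) = D₂(T₂ − T_b).
31.8·(15.7 − T_b) = 8.5·(28.1 − T_b)
T_b = (31.8·15.7 − 8.5·28.1) / (31.8 − 8.5) = 260.41 / 23.3 = 11.176 °C ≈ 11.2 °C.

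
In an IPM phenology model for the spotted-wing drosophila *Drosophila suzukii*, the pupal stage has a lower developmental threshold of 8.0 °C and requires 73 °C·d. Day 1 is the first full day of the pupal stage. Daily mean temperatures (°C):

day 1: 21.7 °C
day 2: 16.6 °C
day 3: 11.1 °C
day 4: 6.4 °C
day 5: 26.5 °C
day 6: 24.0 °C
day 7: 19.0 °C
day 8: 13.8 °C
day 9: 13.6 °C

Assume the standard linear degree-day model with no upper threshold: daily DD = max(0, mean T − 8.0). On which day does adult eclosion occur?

day 8

Daily DD above 8.0 °C: 13.7, 8.6, 3.1, 0.0, 18.5, 16.0, 11.0, 5.8, 5.6.
Cumulative: 13.7, 22.3, 25.4, 25.4, 43.9, 59.9, 70.9, 76.7, 82.3.
The total first reaches 73 DD on day 8.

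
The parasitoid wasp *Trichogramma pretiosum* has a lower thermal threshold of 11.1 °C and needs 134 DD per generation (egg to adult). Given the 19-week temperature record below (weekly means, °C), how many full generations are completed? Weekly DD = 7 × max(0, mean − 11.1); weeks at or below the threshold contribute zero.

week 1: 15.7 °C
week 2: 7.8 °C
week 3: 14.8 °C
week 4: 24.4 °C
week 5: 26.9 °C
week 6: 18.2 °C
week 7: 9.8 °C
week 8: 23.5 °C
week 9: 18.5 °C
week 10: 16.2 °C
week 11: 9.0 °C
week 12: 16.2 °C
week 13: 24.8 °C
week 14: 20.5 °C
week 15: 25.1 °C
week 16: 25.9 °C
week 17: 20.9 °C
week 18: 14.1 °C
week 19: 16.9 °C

Weekly DD (7 × max(0, T̄ − 11.1)): 32.2, 0.0, 25.9, 93.1, 110.6, 49.7, 0.0, 86.8, 51.8, 35.7, 0.0, 35.7, 95.9, 65.8, 98.0, 103.6, 68.6, 21.0, 40.6.
Season total = 1015.0 DD.
Complete generations = ⌊1015.0 / 134⌋ = 7.

7 generations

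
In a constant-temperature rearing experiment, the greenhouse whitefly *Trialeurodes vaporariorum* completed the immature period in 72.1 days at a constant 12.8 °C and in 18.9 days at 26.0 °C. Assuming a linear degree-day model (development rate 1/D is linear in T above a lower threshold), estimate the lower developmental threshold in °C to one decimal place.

Equal thermal constants: D₁(T₁ − T_b) = D₂(T₂ − T_b).
72.1·(12.8 − T_b) = 18.9·(26.0 − T_b)
T_b = (72.1·12.8 − 18.9·26.0) / (72.1 − 18.9) = 431.48 / 53.2 = 8.111 °C ≈ 8.1 °C.

8.1 °C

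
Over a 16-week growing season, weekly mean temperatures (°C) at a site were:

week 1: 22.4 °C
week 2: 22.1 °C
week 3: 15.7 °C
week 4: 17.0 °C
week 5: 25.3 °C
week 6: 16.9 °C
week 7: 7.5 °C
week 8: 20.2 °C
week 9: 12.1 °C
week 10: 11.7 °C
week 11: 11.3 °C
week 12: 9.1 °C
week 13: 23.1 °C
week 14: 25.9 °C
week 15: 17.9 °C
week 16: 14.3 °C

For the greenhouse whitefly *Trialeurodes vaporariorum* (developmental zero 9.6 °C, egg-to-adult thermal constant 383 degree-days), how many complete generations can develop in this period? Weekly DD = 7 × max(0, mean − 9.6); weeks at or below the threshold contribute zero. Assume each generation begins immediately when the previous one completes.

Weekly DD (7 × max(0, T̄ − 9.6)): 89.6, 87.5, 42.7, 51.8, 109.9, 51.1, 0.0, 74.2, 17.5, 14.7, 11.9, 0.0, 94.5, 114.1, 58.1, 32.9.
Season total = 850.5 DD.
Complete generations = ⌊850.5 / 383⌋ = 2.

2 generations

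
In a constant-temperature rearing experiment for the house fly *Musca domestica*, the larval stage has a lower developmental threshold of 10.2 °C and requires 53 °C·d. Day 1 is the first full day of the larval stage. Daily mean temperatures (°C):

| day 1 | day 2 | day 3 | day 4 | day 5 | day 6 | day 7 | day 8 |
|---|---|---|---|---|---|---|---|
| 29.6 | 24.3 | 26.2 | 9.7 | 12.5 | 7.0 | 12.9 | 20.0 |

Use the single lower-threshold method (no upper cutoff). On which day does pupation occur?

Daily DD above 10.2 °C: 19.4, 14.1, 16.0, 0.0, 2.3, 0.0, 2.7, 9.8.
Cumulative: 19.4, 33.5, 49.5, 49.5, 51.8, 51.8, 54.5, 64.3.
The total first reaches 53 DD on day 7.

day 7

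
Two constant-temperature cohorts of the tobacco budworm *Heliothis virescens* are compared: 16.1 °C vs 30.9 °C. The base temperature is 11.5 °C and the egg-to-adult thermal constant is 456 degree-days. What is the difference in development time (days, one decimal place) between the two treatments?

At 16.1 °C: 456 / (16.1 − 11.5) = 456 / 4.6 = 99.130 d.
At 30.9 °C: 456 / (30.9 − 11.5) = 456 / 19.4 = 23.505 d.
Difference = |99.130 − 23.505| = 75.625 ≈ 75.6 days.

75.6 days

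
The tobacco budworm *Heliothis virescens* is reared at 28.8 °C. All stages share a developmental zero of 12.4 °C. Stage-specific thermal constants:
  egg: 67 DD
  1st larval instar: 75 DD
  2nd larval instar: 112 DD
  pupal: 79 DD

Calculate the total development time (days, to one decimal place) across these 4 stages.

Daily accumulation at 28.8 °C = 28.8 − 12.4 = 16.4 DD/day.
Total K = 67 + 75 + 112 + 79 = 333 DD.
Total duration = 333 / 16.4 = 20.305 ≈ 20.3 days.

20.3 days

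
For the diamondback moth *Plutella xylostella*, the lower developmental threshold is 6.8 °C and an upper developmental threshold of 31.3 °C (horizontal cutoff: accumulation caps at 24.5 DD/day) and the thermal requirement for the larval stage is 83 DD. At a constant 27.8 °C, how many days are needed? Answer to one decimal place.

4.0 days

Daily accumulation = 27.8 − 6.8 = 21.0 DD/day.
Duration = 83 / 21.0 = 3.952 ≈ 4.0 days.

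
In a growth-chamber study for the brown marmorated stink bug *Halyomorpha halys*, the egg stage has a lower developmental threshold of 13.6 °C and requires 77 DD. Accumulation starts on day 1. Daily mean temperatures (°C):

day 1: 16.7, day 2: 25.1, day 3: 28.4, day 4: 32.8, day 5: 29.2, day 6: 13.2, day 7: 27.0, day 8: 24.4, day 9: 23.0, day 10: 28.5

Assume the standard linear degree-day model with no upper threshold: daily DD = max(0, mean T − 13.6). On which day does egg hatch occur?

Daily DD above 13.6 °C: 3.1, 11.5, 14.8, 19.2, 15.6, 0.0, 13.4, 10.8, 9.4, 14.9.
Cumulative: 3.1, 14.6, 29.4, 48.6, 64.2, 64.2, 77.6, 88.4, 97.8, 112.7.
The total first reaches 77 DD on day 7.

day 7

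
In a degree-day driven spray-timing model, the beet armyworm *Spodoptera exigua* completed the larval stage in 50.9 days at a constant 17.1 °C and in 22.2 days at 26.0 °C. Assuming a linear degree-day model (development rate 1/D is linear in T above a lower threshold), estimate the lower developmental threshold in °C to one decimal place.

10.2 °C

Equal thermal constants: D₁(T₁ − T_b) = D₂(T₂ − T_b).
50.9·(17.1 − T_b) = 22.2·(26.0 − T_b)
T_b = (50.9·17.1 − 22.2·26.0) / (50.9 − 22.2) = 293.19 / 28.7 = 10.216 °C ≈ 10.2 °C.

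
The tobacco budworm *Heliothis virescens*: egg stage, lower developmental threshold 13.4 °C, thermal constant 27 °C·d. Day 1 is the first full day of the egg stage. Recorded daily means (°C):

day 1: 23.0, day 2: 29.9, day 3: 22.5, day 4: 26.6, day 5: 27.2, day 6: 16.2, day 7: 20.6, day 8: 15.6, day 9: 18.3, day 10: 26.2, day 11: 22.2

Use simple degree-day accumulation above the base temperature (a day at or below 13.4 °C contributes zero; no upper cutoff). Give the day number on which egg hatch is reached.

day 3

Daily DD above 13.4 °C: 9.6, 16.5, 9.1, 13.2, 13.8, 2.8, 7.2, 2.2, 4.9, 12.8, 8.8.
Cumulative: 9.6, 26.1, 35.2, 48.4, 62.2, 65.0, 72.2, 74.4, 79.3, 92.1, 100.9.
The total first reaches 27 DD on day 3.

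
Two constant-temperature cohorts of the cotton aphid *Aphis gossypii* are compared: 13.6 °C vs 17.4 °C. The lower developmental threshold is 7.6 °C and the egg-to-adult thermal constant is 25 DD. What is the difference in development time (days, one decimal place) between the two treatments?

At 13.6 °C: 25 / (13.6 − 7.6) = 25 / 6.0 = 4.167 d.
At 17.4 °C: 25 / (17.4 − 7.6) = 25 / 9.8 = 2.551 d.
Difference = |4.167 − 2.551| = 1.616 ≈ 1.6 days.

1.6 days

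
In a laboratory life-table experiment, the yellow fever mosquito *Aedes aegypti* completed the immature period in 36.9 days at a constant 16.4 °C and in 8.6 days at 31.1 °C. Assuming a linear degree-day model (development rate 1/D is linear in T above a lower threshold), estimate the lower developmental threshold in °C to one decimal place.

11.9 °C

Under the model K = D·(T − T_b), so D₁·(T₁ − T_b) = D₂·(T₂ − T_b).
36.9·(16.4 − T_b) = 8.6·(31.1 − T_b)
T_b = (36.9·16.4 − 8.6·31.1) / (36.9 − 8.6) = 337.70 / 28.3 = 11.933 °C ≈ 11.9 °C.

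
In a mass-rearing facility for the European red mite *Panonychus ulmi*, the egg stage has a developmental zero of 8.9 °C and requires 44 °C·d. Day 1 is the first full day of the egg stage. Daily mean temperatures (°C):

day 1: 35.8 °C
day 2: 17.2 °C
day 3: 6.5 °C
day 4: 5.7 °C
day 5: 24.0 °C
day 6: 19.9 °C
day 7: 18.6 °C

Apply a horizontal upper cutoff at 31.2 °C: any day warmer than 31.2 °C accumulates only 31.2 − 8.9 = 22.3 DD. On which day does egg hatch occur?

Daily DD above 8.9 °C (capped at 22.3): 22.3, 8.3, 0.0, 0.0, 15.1, 11.0, 9.7.
Cumulative: 22.3, 30.6, 30.6, 30.6, 45.7, 56.7, 66.4.
The total first reaches 44 DD on day 5.

day 5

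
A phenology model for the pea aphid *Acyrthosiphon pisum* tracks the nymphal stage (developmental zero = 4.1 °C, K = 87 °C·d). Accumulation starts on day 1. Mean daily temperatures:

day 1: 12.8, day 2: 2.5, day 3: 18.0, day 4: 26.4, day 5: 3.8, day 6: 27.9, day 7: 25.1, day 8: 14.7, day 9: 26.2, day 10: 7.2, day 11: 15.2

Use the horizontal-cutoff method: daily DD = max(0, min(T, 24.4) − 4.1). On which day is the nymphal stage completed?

day 8

Daily DD above 4.1 °C (capped at 20.3): 8.7, 0.0, 13.9, 20.3, 0.0, 20.3, 20.3, 10.6, 20.3, 3.1, 11.1.
Cumulative: 8.7, 8.7, 22.6, 42.9, 42.9, 63.2, 83.5, 94.1, 114.4, 117.5, 128.6.
The total first reaches 87 DD on day 8.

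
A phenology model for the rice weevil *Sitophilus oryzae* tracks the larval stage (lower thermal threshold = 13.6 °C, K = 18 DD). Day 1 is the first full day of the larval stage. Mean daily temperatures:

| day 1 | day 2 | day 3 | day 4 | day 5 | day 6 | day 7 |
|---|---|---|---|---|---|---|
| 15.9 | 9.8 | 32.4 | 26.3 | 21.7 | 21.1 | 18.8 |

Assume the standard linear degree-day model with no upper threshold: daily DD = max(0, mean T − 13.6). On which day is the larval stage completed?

Daily DD above 13.6 °C: 2.3, 0.0, 18.8, 12.7, 8.1, 7.5, 5.2.
Cumulative: 2.3, 2.3, 21.1, 33.8, 41.9, 49.4, 54.6.
The total first reaches 18 DD on day 3.

day 3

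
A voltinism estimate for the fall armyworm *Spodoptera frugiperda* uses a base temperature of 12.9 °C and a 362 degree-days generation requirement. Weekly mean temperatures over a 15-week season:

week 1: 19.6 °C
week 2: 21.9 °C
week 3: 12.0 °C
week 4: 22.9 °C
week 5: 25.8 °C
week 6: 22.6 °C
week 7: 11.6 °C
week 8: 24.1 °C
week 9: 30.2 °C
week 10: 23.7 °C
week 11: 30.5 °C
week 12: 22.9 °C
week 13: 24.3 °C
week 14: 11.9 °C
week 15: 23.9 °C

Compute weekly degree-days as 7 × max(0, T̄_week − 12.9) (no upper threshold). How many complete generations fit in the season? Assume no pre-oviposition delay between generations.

Weekly DD (7 × max(0, T̄ − 12.9)): 46.9, 63.0, 0.0, 70.0, 90.3, 67.9, 0.0, 78.4, 121.1, 75.6, 123.2, 70.0, 79.8, 0.0, 77.0.
Season total = 963.2 DD.
Complete generations = ⌊963.2 / 362⌋ = 2.

2 generations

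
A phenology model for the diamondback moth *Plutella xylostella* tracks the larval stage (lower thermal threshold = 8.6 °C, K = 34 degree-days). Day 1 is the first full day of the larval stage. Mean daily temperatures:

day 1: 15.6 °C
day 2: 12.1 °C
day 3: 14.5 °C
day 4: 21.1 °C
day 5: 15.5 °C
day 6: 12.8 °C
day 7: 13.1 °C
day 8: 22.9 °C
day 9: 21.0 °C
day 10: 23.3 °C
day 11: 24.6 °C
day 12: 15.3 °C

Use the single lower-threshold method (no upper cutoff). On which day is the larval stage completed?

day 5

Daily DD above 8.6 °C: 7.0, 3.5, 5.9, 12.5, 6.9, 4.2, 4.5, 14.3, 12.4, 14.7, 16.0, 6.7.
Cumulative: 7.0, 10.5, 16.4, 28.9, 35.8, 40.0, 44.5, 58.8, 71.2, 85.9, 101.9, 108.6.
The total first reaches 34 DD on day 5.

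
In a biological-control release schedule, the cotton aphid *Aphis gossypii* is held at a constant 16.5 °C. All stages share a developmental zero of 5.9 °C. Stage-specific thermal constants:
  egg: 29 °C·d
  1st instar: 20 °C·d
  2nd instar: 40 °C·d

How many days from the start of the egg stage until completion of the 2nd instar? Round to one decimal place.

8.4 days

Daily accumulation at 16.5 °C = 16.5 − 5.9 = 10.6 DD/day.
Total K = 29 + 20 + 40 = 89 DD.
Total duration = 89 / 10.6 = 8.396 ≈ 8.4 days.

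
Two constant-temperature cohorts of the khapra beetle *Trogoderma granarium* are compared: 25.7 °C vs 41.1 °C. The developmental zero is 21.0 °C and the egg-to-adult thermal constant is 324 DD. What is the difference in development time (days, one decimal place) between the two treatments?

At 25.7 °C: 324 / (25.7 − 21.0) = 324 / 4.7 = 68.936 d.
At 41.1 °C: 324 / (41.1 − 21.0) = 324 / 20.1 = 16.119 d.
Difference = |68.936 − 16.119| = 52.817 ≈ 52.8 days.

52.8 days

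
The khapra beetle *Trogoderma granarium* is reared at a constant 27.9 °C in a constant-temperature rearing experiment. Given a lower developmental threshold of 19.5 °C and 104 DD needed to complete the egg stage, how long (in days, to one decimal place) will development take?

Daily accumulation = 27.9 − 19.5 = 8.4 DD/day.
Duration = 104 / 8.4 = 12.381 ≈ 12.4 days.

12.4 days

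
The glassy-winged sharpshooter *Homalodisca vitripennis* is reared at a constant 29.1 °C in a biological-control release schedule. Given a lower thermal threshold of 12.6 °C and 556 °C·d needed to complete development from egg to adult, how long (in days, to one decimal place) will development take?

33.7 days

Daily accumulation = 29.1 − 12.6 = 16.5 DD/day.
Duration = 556 / 16.5 = 33.697 ≈ 33.7 days.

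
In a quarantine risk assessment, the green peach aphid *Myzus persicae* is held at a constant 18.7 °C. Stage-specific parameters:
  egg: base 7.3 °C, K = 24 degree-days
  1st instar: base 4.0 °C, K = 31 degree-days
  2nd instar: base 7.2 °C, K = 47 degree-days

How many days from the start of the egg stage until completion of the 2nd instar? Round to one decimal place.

egg: 24 / (18.7 − 7.3) = 24 / 11.4 = 2.105 d.
1st instar: 31 / (18.7 − 4.0) = 31 / 14.7 = 2.109 d.
2nd instar: 47 / (18.7 − 7.2) = 47 / 11.5 = 4.087 d.
Sum = 8.301 ≈ 8.3 days.

8.3 days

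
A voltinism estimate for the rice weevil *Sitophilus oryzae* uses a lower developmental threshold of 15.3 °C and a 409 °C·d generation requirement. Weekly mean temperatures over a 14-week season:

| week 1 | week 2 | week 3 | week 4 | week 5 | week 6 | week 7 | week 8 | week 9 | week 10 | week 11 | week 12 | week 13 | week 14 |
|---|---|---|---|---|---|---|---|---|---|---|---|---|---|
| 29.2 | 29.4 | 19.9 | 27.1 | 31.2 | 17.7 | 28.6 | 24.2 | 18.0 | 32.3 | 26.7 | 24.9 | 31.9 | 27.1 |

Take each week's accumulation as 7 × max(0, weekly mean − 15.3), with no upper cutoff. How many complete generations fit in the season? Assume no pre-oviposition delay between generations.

Weekly DD (7 × max(0, T̄ − 15.3)): 97.3, 98.7, 32.2, 82.6, 111.3, 16.8, 93.1, 62.3, 18.9, 119.0, 79.8, 67.2, 116.2, 82.6.
Season total = 1078.0 DD.
Complete generations = ⌊1078.0 / 409⌋ = 2.

2 generations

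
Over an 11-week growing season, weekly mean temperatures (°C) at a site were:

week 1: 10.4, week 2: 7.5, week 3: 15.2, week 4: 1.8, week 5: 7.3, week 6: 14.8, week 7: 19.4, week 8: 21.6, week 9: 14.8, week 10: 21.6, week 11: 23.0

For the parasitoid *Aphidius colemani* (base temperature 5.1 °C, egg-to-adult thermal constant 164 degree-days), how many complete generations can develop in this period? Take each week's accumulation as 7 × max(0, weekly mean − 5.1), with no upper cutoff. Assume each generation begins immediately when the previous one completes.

Weekly DD (7 × max(0, T̄ − 5.1)): 37.1, 16.8, 70.7, 0.0, 15.4, 67.9, 100.1, 115.5, 67.9, 115.5, 125.3.
Season total = 732.2 DD.
Complete generations = ⌊732.2 / 164⌋ = 4.

4 generations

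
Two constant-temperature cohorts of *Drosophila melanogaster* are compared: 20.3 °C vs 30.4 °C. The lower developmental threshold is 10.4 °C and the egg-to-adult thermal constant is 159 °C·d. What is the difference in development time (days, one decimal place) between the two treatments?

8.1 days

At 20.3 °C: 159 / (20.3 − 10.4) = 159 / 9.9 = 16.061 d.
At 30.4 °C: 159 / (30.4 − 10.4) = 159 / 20.0 = 7.950 d.
Difference = |16.061 − 7.950| = 8.111 ≈ 8.1 days.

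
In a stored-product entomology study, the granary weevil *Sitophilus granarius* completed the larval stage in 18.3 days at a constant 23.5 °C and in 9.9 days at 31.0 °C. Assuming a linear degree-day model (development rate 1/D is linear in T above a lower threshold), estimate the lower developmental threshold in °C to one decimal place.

14.7 °C

Linear rate model ⇒ the product D·(T − T_b) is constant across temperatures.
18.3·(23.5 − T_b) = 9.9·(31.0 − T_b)
T_b = (18.3·23.5 − 9.9·31.0) / (18.3 − 9.9) = 123.15 / 8.4 = 14.661 °C ≈ 14.7 °C.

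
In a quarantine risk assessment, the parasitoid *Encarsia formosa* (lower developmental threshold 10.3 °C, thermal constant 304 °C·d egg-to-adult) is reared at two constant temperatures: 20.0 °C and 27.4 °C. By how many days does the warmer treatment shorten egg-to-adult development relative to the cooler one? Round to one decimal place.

13.6 days

At 20.0 °C: 304 / (20.0 − 10.3) = 304 / 9.7 = 31.340 d.
At 27.4 °C: 304 / (27.4 − 10.3) = 304 / 17.1 = 17.778 d.
Difference = |31.340 − 17.778| = 13.562 ≈ 13.6 days.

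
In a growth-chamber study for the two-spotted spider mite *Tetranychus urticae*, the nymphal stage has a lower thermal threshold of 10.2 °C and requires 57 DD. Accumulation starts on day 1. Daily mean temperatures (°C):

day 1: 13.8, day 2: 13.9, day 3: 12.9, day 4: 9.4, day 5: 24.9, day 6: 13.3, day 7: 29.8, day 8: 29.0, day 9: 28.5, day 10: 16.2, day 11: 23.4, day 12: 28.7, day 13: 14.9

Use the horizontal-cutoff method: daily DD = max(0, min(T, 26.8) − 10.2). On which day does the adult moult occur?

day 8

Daily DD above 10.2 °C (capped at 16.6): 3.6, 3.7, 2.7, 0.0, 14.7, 3.1, 16.6, 16.6, 16.6, 6.0, 13.2, 16.6, 4.7.
Cumulative: 3.6, 7.3, 10.0, 10.0, 24.7, 27.8, 44.4, 61.0, 77.6, 83.6, 96.8, 113.4, 118.1.
The total first reaches 57 DD on day 8.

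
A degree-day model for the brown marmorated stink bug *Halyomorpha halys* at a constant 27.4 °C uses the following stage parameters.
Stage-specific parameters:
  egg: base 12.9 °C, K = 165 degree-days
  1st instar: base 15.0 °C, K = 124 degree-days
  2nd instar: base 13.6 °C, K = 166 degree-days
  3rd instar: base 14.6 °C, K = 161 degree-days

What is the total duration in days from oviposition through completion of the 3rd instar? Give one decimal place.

egg: 165 / (27.4 − 12.9) = 165 / 14.5 = 11.379 d.
1st instar: 124 / (27.4 − 15.0) = 124 / 12.4 = 10.000 d.
2nd instar: 166 / (27.4 − 13.6) = 166 / 13.8 = 12.029 d.
3rd instar: 161 / (27.4 − 14.6) = 161 / 12.8 = 12.578 d.
Sum = 45.986 ≈ 46.0 days.

46.0 days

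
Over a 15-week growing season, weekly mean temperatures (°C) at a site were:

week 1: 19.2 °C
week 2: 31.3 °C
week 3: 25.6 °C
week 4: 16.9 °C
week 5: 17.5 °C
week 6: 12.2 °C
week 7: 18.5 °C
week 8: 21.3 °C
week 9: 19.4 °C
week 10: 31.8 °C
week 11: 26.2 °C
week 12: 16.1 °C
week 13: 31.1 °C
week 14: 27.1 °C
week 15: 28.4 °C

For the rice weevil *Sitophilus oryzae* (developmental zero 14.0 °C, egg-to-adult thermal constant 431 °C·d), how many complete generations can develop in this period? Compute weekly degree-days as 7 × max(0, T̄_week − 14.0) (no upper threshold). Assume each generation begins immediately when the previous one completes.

2 generations

Weekly DD (7 × max(0, T̄ − 14.0)): 36.4, 121.1, 81.2, 20.3, 24.5, 0.0, 31.5, 51.1, 37.8, 124.6, 85.4, 14.7, 119.7, 91.7, 100.8.
Season total = 940.8 DD.
Complete generations = ⌊940.8 / 431⌋ = 2.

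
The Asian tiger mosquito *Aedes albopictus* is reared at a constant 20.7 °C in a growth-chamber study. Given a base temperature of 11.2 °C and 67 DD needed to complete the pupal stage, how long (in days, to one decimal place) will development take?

Daily accumulation = 20.7 − 11.2 = 9.5 DD/day.
Duration = 67 / 9.5 = 7.053 ≈ 7.1 days.

7.1 days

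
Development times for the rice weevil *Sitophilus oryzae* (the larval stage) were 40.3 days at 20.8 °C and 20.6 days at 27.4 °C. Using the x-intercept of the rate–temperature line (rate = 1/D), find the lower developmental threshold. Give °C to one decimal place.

13.9 °C

Under the model K = D·(T − T_b), so D₁·(T₁ − T_b) = D₂·(T₂ − T_b).
40.3·(20.8 − T_b) = 20.6·(27.4 − T_b)
T_b = (40.3·20.8 − 20.6·27.4) / (40.3 − 20.6) = 273.80 / 19.7 = 13.898 °C ≈ 13.9 °C.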